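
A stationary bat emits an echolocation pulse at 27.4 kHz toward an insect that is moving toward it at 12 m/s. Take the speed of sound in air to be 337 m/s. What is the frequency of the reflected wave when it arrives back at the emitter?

29.4 kHz

The insect first receives the wave as a moving observer: f₁ = f₀ · (v + u)/v = 27.4 × (337 + 12)/337 ≈ 28.4 kHz.
On reflection it acts as a source moving toward the stationary detector: f₂ = f₁ · v/(v − u) = 28.4 × 337/325 ≈ 29.4 kHz.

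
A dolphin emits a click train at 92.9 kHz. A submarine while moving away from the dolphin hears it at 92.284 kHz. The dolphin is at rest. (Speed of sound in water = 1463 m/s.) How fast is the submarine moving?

f' = f · (v − v_o)/v ⇒ v_o = v · |f'/f − 1|.
v_o = 1463 × |92.284/92.9 − 1| = 1463 × 0.006631 ≈ 9.7 m/s.

9.7 m/s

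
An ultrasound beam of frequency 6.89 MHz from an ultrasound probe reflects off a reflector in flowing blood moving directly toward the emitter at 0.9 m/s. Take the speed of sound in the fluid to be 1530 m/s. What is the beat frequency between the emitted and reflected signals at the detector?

8111 Hz

The reflector in flowing blood first receives the wave as a moving observer: f₁ = f₀ · (v + u)/v = 6.89 × (1530 + 0.9)/1530 ≈ 6.89405 MHz.
On reflection it acts as a source moving toward the stationary detector: f₂ = f₁ · v/(v − u) = 6.89405 × 1530/1529.1 ≈ 6.89811 MHz.
Equivalently f₂ = f₀ · (v + u)/(v − u).
Beat frequency (with f₀ = 6890000 Hz): |f₂ − f₀| = 2u·f₀/(v − u) = 2 × 0.9 × 6890000/1529.1 ≈ 8111 Hz.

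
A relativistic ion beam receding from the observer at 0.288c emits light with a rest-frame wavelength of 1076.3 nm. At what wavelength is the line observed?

Relativistic Doppler for wavelength: λ' = λ₀ · √((1 + β)/(1 − β)).
λ' = 1076.3 × √(1.2880/0.7120) = 1076.3 × 1.34499 ≈ 1447.6 nm.

1447.6 nm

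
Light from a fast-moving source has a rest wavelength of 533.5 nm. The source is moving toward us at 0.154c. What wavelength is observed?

456.8 nm

Relativistic Doppler for wavelength: λ' = λ₀ · √((1 − β)/(1 + β)).
λ' = 533.5 × √(0.8460/1.1540) = 533.5 × 0.85621 ≈ 456.8 nm.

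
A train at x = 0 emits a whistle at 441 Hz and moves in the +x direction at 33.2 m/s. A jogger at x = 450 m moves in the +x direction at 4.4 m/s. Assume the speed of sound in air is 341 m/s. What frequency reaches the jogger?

482 Hz

The observer lies on the +x side, so the source is heading toward the observer and the observer is heading away from the source.
General Doppler shift: f' = f · (v − v_o)/(v − v_s).
f' = 441 × (341 − 4.4)/(341 − 33.2) = 441 × 336.6/307.8 ≈ 482 Hz.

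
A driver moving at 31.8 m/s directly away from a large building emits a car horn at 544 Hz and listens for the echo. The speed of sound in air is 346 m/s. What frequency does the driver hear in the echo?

The large building receives the sound from a moving source: f₁ = f₀ · v/(v + v_e) = 544 × 346/377.8 ≈ 498 Hz.
On the return leg the driver is a moving observer: f₂ = f₁ · (v − v_e)/v = 498 × 314.2/346 ≈ 452 Hz.
Equivalently f₂ = f₀ · (v − v_e)/(v + v_e).

452 Hz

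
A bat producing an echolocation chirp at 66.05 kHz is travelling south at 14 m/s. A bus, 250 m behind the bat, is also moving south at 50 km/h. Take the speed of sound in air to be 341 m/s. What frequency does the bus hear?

50 km/h = 13.89 m/s.
The bus is behind, so the bat is moving away from it while the bus is moving toward the bat.
Both move, so f' = f · (v + v_o)/(v + v_s).
f' = 66.05 × (341 + 13.89)/(341 + 14) = 66.05 × 354.89/355 ≈ 66.0 kHz.

66.0 kHz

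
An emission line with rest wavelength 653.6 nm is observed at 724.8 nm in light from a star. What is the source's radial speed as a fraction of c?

λ'/λ₀ = 1.1089 > 1 (redshift), so the source is receding.
λ'/λ₀ = √((1 + β)/(1 − β)) for a receding source ⇒ β = (r² − 1)/(r² + 1) with r = λ'/λ₀.
β = (1.2297 − 1)/(1.2297 + 1) ≈ 0.103.

0.103c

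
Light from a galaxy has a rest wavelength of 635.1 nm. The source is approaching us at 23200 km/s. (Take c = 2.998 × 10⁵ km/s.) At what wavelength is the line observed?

587.7 nm

β = v/c = 23200/299800 = 0.0774.
Relativistic Doppler for wavelength: λ' = λ₀ · √((1 − β)/(1 + β)).
λ' = 635.1 × √(0.9226/1.0774) = 635.1 × 0.92539 ≈ 587.7 nm.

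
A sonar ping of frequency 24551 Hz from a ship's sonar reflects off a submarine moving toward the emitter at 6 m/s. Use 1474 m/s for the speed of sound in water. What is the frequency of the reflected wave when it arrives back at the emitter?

At the submarine (a moving observer), f₁ = f₀ · (v + u)/v = 24551 × 1480/1474 ≈ 24651 Hz.
On reflection it acts as a source moving toward the stationary detector: f₂ = f₁ · v/(v − u) = 24651 × 1474/1468 ≈ 24752 Hz.

24752 Hz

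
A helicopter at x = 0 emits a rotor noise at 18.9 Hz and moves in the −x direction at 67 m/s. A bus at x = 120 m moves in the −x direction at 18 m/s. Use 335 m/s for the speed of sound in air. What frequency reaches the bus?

The observer lies on the +x side, so the source is heading away from the observer and the observer is heading toward the source.
Both move, so f' = f · (v + v_o)/(v + v_s).
f' = 18.9 × (335 + 18)/(335 + 67) = 18.9 × 353/402 ≈ 16.6 Hz.

16.6 Hz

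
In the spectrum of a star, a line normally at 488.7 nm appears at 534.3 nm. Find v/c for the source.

λ'/λ₀ = 1.0933 > 1 (redshift), so the source is receding.
λ'/λ₀ = √((1 + β)/(1 − β)) for a receding source ⇒ β = (r² − 1)/(r² + 1) with r = λ'/λ₀.
β = (1.1953 − 1)/(1.1953 + 1) ≈ 0.089.

0.089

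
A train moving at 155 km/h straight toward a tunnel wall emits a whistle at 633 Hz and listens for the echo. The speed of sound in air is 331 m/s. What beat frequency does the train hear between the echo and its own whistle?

155 km/h = 43.06 m/s.
The tunnel wall receives the sound from a moving source: f₁ = f₀ · v/(v − v_e) = 633 × 331/287.94 ≈ 727.7 Hz.
On the return leg the train is a moving observer: f₂ = f₁ · (v + v_e)/v = 727.7 × 374.06/331 ≈ 822.3 Hz.
Beat against the emitted tone: |f₂ − f₀| = 2v_e·f₀/(v − v_e) = 2 × 43.06 × 633/287.94 ≈ 189 Hz.

189 Hz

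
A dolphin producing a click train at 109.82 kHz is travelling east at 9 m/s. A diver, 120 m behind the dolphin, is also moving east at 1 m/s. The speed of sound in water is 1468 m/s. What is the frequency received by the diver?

109.2 kHz

The diver is behind, so the dolphin is moving away from it while the diver is moving toward the dolphin.
With source receding and observer approaching, f' = f · (v + v_o)/(v + v_s).
f' = 109.82 × (1468 + 1)/(1468 + 9) = 109.82 × 1469/1477 ≈ 109.2 kHz.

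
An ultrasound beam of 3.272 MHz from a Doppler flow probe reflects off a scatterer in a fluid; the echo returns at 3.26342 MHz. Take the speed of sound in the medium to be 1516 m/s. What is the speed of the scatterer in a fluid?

1.99 m/s

Double Doppler shift off a moving reflector: f₂ = f₀ · (v + u)/(v − u) (u > 0 toward emitter).
Rearranging, u = v · (f₂ − f₀)/(f₂ + f₀) = 1516 × -0.00858/6.53542 ≈ -1.99 m/s.
So the scatterer in a fluid is moving at 1.99 m/s away from the emitter.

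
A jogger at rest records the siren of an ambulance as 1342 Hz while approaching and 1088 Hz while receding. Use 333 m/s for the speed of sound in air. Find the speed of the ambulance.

35 m/s

f₁/f₂ = (v + v_s)/(v − v_s), so v_s = v · (f₁ − f₂)/(f₁ + f₂).
v_s = 333 × (1342 − 1088)/(1342 + 1088) = 333 × 254/2430 ≈ 35 m/s.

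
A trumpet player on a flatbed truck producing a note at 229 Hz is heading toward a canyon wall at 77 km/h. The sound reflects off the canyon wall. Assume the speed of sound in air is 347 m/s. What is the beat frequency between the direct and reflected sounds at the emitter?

30.1 Hz

77 km/h = 21.39 m/s.
The canyon wall receives the sound from a moving source: f₁ = f₀ · v/(v − v_e) = 229 × 347/325.61 ≈ 244.0 Hz.
On the return leg the trumpet player on a flatbed truck is a moving observer: f₂ = f₁ · (v + v_e)/v = 244.0 × 368.39/347 ≈ 259.1 Hz.
Beat against the emitted tone: |f₂ − f₀| = 2v_e·f₀/(v − v_e) = 2 × 21.39 × 229/325.61 ≈ 30.1 Hz.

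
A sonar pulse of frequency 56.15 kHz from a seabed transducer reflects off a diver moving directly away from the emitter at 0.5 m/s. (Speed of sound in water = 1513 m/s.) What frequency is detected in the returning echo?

The diver first receives the wave as a moving observer: f₁ = f₀ · (v − u)/v = 56.15 × (1513 − 0.5)/1513 ≈ 56.1 kHz.
The reflection then acts as a moving source: f₂ = f₁ · v/(v + u) ≈ 56.1 kHz.
Equivalently f₂ = f₀ · (v − u)/(v + u).

56.1 kHz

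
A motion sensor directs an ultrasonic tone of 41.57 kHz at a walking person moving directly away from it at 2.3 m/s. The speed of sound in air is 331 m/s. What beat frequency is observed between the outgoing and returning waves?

574 Hz

At the walking person (a moving observer), f₁ = f₀ · (v − u)/v = 41.57 × 328.7/331 ≈ 41.281 kHz.
The reflection then acts as a moving source: f₂ = f₁ · v/(v + u) ≈ 40.996 kHz.
Beat frequency (with f₀ = 41570 Hz): |f₂ − f₀| = 2u·f₀/(v + u) = 2 × 2.3 × 41570/333.3 ≈ 574 Hz.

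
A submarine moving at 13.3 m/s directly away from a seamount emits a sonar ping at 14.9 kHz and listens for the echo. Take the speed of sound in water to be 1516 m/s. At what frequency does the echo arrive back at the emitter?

14.64 kHz

The seamount receives the sound from a moving source: f₁ = f₀ · v/(v + v_e) = 14.9 × 1516/1529.3 ≈ 14.77 kHz.
On the return leg the submarine is a moving observer: f₂ = f₁ · (v − v_e)/v = 14.77 × 1502.7/1516 ≈ 14.64 kHz.
Equivalently f₂ = f₀ · (v − v_e)/(v + v_e).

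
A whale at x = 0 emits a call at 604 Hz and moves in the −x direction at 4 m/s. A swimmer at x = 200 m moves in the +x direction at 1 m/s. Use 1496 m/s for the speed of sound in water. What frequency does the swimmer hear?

602 Hz

The observer lies on the +x side, so the source is heading away from the observer and the observer is heading away from the source.
General Doppler shift: f' = f · (v − v_o)/(v + v_s).
f' = 604 × (1496 − 1)/(1496 + 4) = 604 × 1495/1500 ≈ 602 Hz.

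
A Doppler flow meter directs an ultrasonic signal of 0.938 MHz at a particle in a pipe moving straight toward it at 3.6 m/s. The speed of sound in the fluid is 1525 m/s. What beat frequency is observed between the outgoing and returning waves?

The particle in a pipe first receives the wave as a moving observer: f₁ = f₀ · (v + u)/v = 0.938 × (1525 + 3.6)/1525 ≈ 0.94021 MHz.
The reflection then acts as a moving source: f₂ = f₁ · v/(v − u) ≈ 0.94244 MHz.
Beat frequency (with f₀ = 938000 Hz): |f₂ − f₀| = 2u·f₀/(v − u) = 2 × 3.6 × 938000/1521.4 ≈ 4439 Hz.

4439 Hz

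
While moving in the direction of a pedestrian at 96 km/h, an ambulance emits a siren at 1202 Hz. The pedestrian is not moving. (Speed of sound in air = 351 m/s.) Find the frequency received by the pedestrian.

96 km/h = 26.67 m/s.
Moving source, stationary observer: f' = f · v/(v − v_s) since the source is approaching.
f' = 1202 × 351/(351 − 26.67) = 1202 × 351/324.3 ≈ 1301 Hz.

1301 Hz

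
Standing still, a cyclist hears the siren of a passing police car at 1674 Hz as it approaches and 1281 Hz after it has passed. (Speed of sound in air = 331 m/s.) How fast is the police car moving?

f₁/f₂ = (v + v_s)/(v − v_s), so v_s = v · (f₁ − f₂)/(f₁ + f₂).
v_s = 331 × (1674 − 1281)/(1674 + 1281) = 331 × 393/2955 ≈ 44 m/s.

44 m/s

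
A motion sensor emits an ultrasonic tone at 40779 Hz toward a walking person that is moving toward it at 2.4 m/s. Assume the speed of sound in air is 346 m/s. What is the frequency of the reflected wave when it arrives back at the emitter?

41349 Hz

At the walking person (a moving observer), f₁ = f₀ · (v + u)/v = 40779 × 348.4/346 ≈ 41062 Hz.
On reflection it acts as a source moving toward the stationary detector: f₂ = f₁ · v/(v − u) = 41062 × 346/343.6 ≈ 41349 Hz.
Equivalently f₂ = f₀ · (v + u)/(v − u).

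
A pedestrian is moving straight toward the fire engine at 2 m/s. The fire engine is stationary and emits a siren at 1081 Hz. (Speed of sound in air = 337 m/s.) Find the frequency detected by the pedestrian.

1087 Hz

Only the observer moves, toward the source, so f' = f · (v + v_o)/v.
f' = 1081 × (337 + 2)/337 = 1081 × 339/337 ≈ 1087 Hz.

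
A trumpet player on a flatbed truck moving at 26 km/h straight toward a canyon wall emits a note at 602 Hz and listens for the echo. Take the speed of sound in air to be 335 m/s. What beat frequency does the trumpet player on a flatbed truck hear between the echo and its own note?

26.5 Hz

26 km/h = 7.222 m/s.
The canyon wall receives the sound from a moving source: f₁ = f₀ · v/(v − v_e) = 602 × 335/327.78 ≈ 615.3 Hz.
On the return leg the trumpet player on a flatbed truck is a moving observer: f₂ = f₁ · (v + v_e)/v = 615.3 × 342.22/335 ≈ 628.5 Hz.
Beat against the emitted tone: |f₂ − f₀| = 2v_e·f₀/(v − v_e) = 2 × 7.222 × 602/327.78 ≈ 26.5 Hz.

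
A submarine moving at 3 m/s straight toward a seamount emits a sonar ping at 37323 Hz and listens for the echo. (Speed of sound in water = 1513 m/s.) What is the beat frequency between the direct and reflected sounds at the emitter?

148 Hz

The seamount receives the sound from a moving source: f₁ = f₀ · v/(v − v_e) = 37323 × 1513/1510 ≈ 37397.2 Hz.
On the return leg the submarine is a moving observer: f₂ = f₁ · (v + v_e)/v = 37397.2 × 1516/1513 ≈ 37471.3 Hz.
Equivalently f₂ = f₀ · (v + v_e)/(v − v_e).
Beat against the emitted tone: |f₂ − f₀| = 2v_e·f₀/(v − v_e) = 2 × 3 × 37323/1510 ≈ 148 Hz.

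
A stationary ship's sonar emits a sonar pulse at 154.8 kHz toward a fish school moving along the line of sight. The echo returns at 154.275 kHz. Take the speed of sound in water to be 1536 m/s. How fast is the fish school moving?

2.61 m/s

Double Doppler shift off a moving reflector: f₂ = f₀ · (v + u)/(v − u) (u > 0 toward emitter).
Rearranging, u = v · (f₂ − f₀)/(f₂ + f₀) = 1536 × -0.525/309.075 ≈ -2.61 m/s.
So the fish school is moving at 2.61 m/s away from the emitter.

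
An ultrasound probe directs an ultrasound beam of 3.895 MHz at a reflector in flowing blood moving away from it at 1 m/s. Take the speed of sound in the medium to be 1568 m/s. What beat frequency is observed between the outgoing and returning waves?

At the reflector in flowing blood (a moving observer), f₁ = f₀ · (v − u)/v = 3.895 × 1567/1568 ≈ 3.89252 MHz.
The reflection then acts as a moving source: f₂ = f₁ · v/(v + u) ≈ 3.89004 MHz.
Equivalently f₂ = f₀ · (v − u)/(v + u).
Beat frequency (with f₀ = 3895000 Hz): |f₂ − f₀| = 2u·f₀/(v + u) = 2 × 1 × 3895000/1569 ≈ 4965 Hz.

4965 Hz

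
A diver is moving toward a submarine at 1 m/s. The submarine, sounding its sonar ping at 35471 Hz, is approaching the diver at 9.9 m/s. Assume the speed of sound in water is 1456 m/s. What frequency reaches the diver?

35738 Hz

With source approaching and observer approaching, f' = f · (v + v_o)/(v − v_s).
f' = 35471 × (1456 + 1)/(1456 − 9.9) = 35471 × 1457/1446.1 ≈ 35738 Hz.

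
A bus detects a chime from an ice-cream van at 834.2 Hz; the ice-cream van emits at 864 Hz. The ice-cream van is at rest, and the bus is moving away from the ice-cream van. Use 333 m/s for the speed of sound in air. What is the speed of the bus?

f' = f · (v − v_o)/v ⇒ v_o = v · |f'/f − 1|.
v_o = 333 × |834.2/864 − 1| = 333 × 0.03449 ≈ 11.5 m/s.

11.5 m/s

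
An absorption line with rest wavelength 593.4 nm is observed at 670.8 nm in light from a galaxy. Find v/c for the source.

λ'/λ₀ = 1.1304 > 1 (redshift), so the source is receding.
λ'/λ₀ = √((1 + β)/(1 − β)) for a receding source ⇒ β = (r² − 1)/(r² + 1) with r = λ'/λ₀.
β = (1.2779 − 1)/(1.2779 + 1) ≈ 0.122.

0.122c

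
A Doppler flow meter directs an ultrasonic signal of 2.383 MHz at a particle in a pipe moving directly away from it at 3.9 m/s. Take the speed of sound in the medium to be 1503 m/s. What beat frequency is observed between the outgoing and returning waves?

At the particle in a pipe (a moving observer), f₁ = f₀ · (v − u)/v = 2.383 × 1499.1/1503 ≈ 2.37682 MHz.
On reflection it acts as a source moving away from the stationary detector: f₂ = f₁ · v/(v + u) = 2.37682 × 1503/1506.9 ≈ 2.37067 MHz.
Equivalently f₂ = f₀ · (v − u)/(v + u).
Beat frequency (with f₀ = 2383000 Hz): |f₂ − f₀| = 2u·f₀/(v + u) = 2 × 3.9 × 2383000/1506.9 ≈ 12335 Hz.

12335 Hz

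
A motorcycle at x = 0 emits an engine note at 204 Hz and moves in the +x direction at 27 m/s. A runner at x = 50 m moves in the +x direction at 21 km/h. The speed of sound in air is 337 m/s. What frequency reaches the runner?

218 Hz

21 km/h = 5.833 m/s.
The observer lies on the +x side, so the source is heading toward the observer and the observer is heading away from the source.
General Doppler shift: f' = f · (v − v_o)/(v − v_s).
f' = 204 × (337 − 5.833)/(337 − 27) = 204 × 331.17/310 ≈ 218 Hz.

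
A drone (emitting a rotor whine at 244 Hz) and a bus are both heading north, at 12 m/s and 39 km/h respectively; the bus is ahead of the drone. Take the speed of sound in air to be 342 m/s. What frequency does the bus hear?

245 Hz

39 km/h = 10.83 m/s.
The bus is ahead, so the drone is moving toward it while the bus is moving away from the drone.
General Doppler shift: f' = f · (v − v_o)/(v − v_s).
f' = 244 × (342 − 10.83)/(342 − 12) = 244 × 331.17/330 ≈ 245 Hz.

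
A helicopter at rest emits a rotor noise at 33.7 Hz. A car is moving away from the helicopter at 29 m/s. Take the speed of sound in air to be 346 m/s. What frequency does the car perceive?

30.9 Hz

Moving observer, stationary source: f' = f · (v − v_o)/v.
f' = 33.7 × (346 − 29)/346 = 33.7 × 317/346 ≈ 30.9 Hz.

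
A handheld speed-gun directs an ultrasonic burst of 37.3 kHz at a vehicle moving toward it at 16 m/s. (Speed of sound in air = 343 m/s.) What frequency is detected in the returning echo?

41.0 kHz

The vehicle first receives the wave as a moving observer: f₁ = f₀ · (v + u)/v = 37.3 × (343 + 16)/343 ≈ 39.0 kHz.
The reflection then acts as a moving source: f₂ = f₁ · v/(v − u) ≈ 41.0 kHz.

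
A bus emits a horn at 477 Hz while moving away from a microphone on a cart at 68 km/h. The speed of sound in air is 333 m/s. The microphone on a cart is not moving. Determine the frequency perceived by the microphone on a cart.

68 km/h = 18.89 m/s.
Only the source moves, away from the listener, so f' = f · v/(v + v_s).
f' = 477 × 333/(333 + 18.89) = 477 × 333/351.9 ≈ 451 Hz.

451 Hz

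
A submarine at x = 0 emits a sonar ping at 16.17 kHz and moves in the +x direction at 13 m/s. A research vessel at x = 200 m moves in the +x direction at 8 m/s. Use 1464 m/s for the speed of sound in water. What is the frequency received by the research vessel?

The observer lies on the +x side, so the source is heading toward the observer and the observer is heading away from the source.
General Doppler shift: f' = f · (v − v_o)/(v − v_s).
f' = 16.17 × (1464 − 8)/(1464 − 13) = 16.17 × 1456/1451 ≈ 16.23 kHz.

16.23 kHz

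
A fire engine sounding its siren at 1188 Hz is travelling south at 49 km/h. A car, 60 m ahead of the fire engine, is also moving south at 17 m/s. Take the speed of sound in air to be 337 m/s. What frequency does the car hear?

1176 Hz

49 km/h = 13.61 m/s.
The car is ahead, so the fire engine is moving toward it while the car is moving away from the fire engine.
Both move, so f' = f · (v − v_o)/(v − v_s).
f' = 1188 × (337 − 17)/(337 − 13.61) = 1188 × 320/323.39 ≈ 1176 Hz.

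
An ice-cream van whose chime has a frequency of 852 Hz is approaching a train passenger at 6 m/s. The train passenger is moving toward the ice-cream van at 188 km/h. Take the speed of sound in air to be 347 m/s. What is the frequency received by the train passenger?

188 km/h = 52.22 m/s.
With source approaching and observer approaching, f' = f · (v + v_o)/(v − v_s).
f' = 852 × (347 + 52.22)/(347 − 6) = 852 × 399.22/341 ≈ 997 Hz.

997 Hz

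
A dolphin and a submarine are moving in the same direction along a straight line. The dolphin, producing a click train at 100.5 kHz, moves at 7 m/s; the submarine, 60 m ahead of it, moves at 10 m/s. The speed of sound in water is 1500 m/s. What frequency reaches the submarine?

The submarine is ahead, so the dolphin is moving toward it while the submarine is moving away from the dolphin.
With source approaching and observer receding, f' = f · (v − v_o)/(v − v_s).
f' = 100.5 × (1500 − 10)/(1500 − 7) = 100.5 × 1490/1493 ≈ 100.3 kHz.

100.3 kHz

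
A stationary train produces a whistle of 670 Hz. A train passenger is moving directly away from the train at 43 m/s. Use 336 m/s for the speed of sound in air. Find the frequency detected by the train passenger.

584 Hz

Only the observer moves, away from the source, so f' = f · (v − v_o)/v.
f' = 670 × (336 − 43)/336 = 670 × 293/336 ≈ 584 Hz.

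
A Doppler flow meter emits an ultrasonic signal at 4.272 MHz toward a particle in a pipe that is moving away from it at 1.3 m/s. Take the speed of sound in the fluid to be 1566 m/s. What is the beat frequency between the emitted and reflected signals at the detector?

At the particle in a pipe (a moving observer), f₁ = f₀ · (v − u)/v = 4.272 × 1564.7/1566 ≈ 4.26845 MHz.
The reflection then acts as a moving source: f₂ = f₁ · v/(v + u) ≈ 4.26491 MHz.
Equivalently f₂ = f₀ · (v − u)/(v + u).
Beat frequency (with f₀ = 4272000 Hz): |f₂ − f₀| = 2u·f₀/(v + u) = 2 × 1.3 × 4272000/1567.3 ≈ 7087 Hz.

7087 Hz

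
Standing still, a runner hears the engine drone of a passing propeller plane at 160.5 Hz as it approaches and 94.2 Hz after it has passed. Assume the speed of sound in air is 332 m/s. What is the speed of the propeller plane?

f₁/f₂ = (v + v_s)/(v − v_s), so v_s = v · (f₁ − f₂)/(f₁ + f₂).
v_s = 332 × (160.5 − 94.2)/(160.5 + 94.2) = 332 × 66.3/254.7 ≈ 86 m/s.

86 m/s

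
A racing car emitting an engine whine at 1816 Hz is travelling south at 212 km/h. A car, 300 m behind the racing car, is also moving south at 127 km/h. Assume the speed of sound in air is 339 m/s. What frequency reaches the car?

212 km/h = 58.89 m/s; 127 km/h = 35.28 m/s.
The car is behind, so the racing car is moving away from it while the car is moving toward the racing car.
General Doppler shift: f' = f · (v + v_o)/(v + v_s).
f' = 1816 × (339 + 35.28)/(339 + 58.89) = 1816 × 374.28/397.89 ≈ 1708 Hz.

1708 Hz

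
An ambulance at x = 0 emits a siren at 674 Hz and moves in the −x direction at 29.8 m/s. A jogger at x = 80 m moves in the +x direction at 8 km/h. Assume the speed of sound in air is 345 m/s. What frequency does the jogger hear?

8 km/h = 2.222 m/s.
The observer lies on the +x side, so the source is heading away from the observer and the observer is heading away from the source.
Both move, so f' = f · (v − v_o)/(v + v_s).
f' = 674 × (345 − 2.222)/(345 + 29.8) = 674 × 342.78/374.8 ≈ 616 Hz.

616 Hz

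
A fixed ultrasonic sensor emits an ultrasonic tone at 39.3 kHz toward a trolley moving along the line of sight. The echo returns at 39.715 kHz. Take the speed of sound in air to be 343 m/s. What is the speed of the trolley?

1.80 m/s

Double Doppler shift off a moving reflector: f₂ = f₀ · (v + u)/(v − u) (u > 0 toward emitter).
Rearranging, u = v · (f₂ − f₀)/(f₂ + f₀) = 343 × 0.415/79.015 ≈ 1.80 m/s.
So the trolley is moving at 1.80 m/s toward the emitter.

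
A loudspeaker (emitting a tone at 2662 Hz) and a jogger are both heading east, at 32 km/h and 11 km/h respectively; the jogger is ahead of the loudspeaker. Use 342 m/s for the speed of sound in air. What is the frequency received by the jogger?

2709 Hz

32 km/h = 8.889 m/s; 11 km/h = 3.056 m/s.
The jogger is ahead, so the loudspeaker is moving toward it while the jogger is moving away from the loudspeaker.
Both move, so f' = f · (v − v_o)/(v − v_s).
f' = 2662 × (342 − 3.056)/(342 − 8.889) = 2662 × 338.94/333.11 ≈ 2709 Hz.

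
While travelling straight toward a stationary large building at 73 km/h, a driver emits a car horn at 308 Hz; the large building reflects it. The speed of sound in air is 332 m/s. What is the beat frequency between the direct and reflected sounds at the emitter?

40.1 Hz

73 km/h = 20.28 m/s.
The large building receives the sound from a moving source: f₁ = f₀ · v/(v − v_e) = 308 × 332/311.72 ≈ 328.0 Hz.
On the return leg the driver is a moving observer: f₂ = f₁ · (v + v_e)/v = 328.0 × 352.28/332 ≈ 348.1 Hz.
Beat against the emitted tone: |f₂ − f₀| = 2v_e·f₀/(v − v_e) = 2 × 20.28 × 308/311.72 ≈ 40.1 Hz.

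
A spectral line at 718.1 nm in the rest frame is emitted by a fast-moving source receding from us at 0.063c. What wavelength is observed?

Relativistic Doppler for wavelength: λ' = λ₀ · √((1 + β)/(1 − β)).
λ' = 718.1 × √(1.0630/0.9370) = 718.1 × 1.06512 ≈ 764.9 nm.

764.9 nm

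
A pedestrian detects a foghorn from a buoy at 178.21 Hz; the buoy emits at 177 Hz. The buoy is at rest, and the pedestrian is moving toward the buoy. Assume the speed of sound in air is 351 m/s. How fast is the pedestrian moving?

f' = f · (v + v_o)/v ⇒ v_o = v · |f'/f − 1|.
v_o = 351 × |178.21/177 − 1| = 351 × 0.006836 ≈ 2.40 m/s.

2.40 m/s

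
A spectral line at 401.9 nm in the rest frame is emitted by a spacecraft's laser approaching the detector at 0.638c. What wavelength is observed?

188.9 nm

Relativistic Doppler for wavelength: λ' = λ₀ · √((1 − β)/(1 + β)).
λ' = 401.9 × √(0.3620/1.6380) = 401.9 × 0.47011 ≈ 188.9 nm.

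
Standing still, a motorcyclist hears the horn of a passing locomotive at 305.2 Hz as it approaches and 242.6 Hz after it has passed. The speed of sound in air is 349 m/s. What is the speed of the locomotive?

40 m/s

f₁/f₂ = (v + v_s)/(v − v_s), so v_s = v · (f₁ − f₂)/(f₁ + f₂).
v_s = 349 × (305.2 − 242.6)/(305.2 + 242.6) = 349 × 62.6/547.8 ≈ 40 m/s.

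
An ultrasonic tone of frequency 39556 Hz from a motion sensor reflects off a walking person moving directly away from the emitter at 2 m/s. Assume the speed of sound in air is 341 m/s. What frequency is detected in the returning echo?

At the walking person (a moving observer), f₁ = f₀ · (v − u)/v = 39556 × 339/341 ≈ 39324 Hz.
The reflection then acts as a moving source: f₂ = f₁ · v/(v + u) ≈ 39095 Hz.

39095 Hz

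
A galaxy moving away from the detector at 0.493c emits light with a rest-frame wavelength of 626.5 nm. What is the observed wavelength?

Relativistic Doppler for wavelength: λ' = λ₀ · √((1 + β)/(1 − β)).
λ' = 626.5 × √(1.4930/0.5070) = 626.5 × 1.71603 ≈ 1075.1 nm.

1075.1 nm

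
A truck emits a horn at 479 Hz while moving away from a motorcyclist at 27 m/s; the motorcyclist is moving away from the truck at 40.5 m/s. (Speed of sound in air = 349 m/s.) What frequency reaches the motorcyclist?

With source receding and observer receding, f' = f · (v − v_o)/(v + v_s).
f' = 479 × (349 − 40.5)/(349 + 27) = 479 × 308.5/376 ≈ 393 Hz.

393 Hz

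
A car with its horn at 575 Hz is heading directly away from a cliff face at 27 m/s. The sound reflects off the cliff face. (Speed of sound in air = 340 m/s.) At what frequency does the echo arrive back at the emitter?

The cliff face receives the sound from a moving source: f₁ = f₀ · v/(v + v_e) = 575 × 340/367 ≈ 533 Hz.
On the return leg the car is a moving observer: f₂ = f₁ · (v − v_e)/v = 533 × 313/340 ≈ 490 Hz.
Equivalently f₂ = f₀ · (v − v_e)/(v + v_e).

490 Hz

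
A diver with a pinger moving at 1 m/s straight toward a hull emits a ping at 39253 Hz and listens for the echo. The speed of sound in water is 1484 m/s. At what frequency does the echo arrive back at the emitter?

39306 Hz

The hull receives the sound from a moving source: f₁ = f₀ · v/(v − v_e) = 39253 × 1484/1483 ≈ 39279 Hz.
On the return leg the diver with a pinger is a moving observer: f₂ = f₁ · (v + v_e)/v = 39279 × 1485/1484 ≈ 39306 Hz.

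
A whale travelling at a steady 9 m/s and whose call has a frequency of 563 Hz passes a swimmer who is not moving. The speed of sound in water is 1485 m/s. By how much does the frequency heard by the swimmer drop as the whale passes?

6.82 Hz

Approaching: f₁ = f · v/(v − v_s) = 563 × 1485/1476 ≈ 566.43 Hz.
Receding: f₂ = f · v/(v + v_s) = 563 × 1485/1494 ≈ 559.61 Hz.
Drop: f₁ − f₂ = 2f·v·v_s/(v² − v_s²) = 2 × 563 × 1485 × 9/(1485² − 9²) ≈ 6.82 Hz.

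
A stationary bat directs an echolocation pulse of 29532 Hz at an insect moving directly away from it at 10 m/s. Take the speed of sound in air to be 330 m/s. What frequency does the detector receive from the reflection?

At the insect (a moving observer), f₁ = f₀ · (v − u)/v = 29532 × 320/330 ≈ 28637 Hz.
On reflection it acts as a source moving away from the stationary detector: f₂ = f₁ · v/(v + u) = 28637 × 330/340 ≈ 27795 Hz.
Equivalently f₂ = f₀ · (v − u)/(v + u).

27795 Hz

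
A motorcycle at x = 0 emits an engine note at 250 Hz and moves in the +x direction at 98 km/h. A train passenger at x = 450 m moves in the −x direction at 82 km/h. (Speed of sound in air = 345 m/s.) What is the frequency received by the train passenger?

98 km/h = 27.22 m/s; 82 km/h = 22.78 m/s.
The observer lies on the +x side, so the source is heading toward the observer and the observer is heading toward the source.
With source approaching and observer approaching, f' = f · (v + v_o)/(v − v_s).
f' = 250 × (345 + 22.78)/(345 − 27.22) = 250 × 367.78/317.78 ≈ 289 Hz.

289 Hz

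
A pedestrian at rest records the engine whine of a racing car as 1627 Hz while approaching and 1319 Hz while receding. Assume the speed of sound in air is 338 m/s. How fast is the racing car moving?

f₁/f₂ = (v + v_s)/(v − v_s), so v_s = v · (f₁ − f₂)/(f₁ + f₂).
v_s = 338 × (1627 − 1319)/(1627 + 1319) = 338 × 308/2946 ≈ 35 m/s.

35 m/s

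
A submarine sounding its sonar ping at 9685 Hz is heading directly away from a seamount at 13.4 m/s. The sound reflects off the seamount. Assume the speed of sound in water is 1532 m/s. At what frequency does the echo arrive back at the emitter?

9517 Hz

The seamount receives the sound from a moving source: f₁ = f₀ · v/(v + v_e) = 9685 × 1532/1545.4 ≈ 9601 Hz.
On the return leg the submarine is a moving observer: f₂ = f₁ · (v − v_e)/v = 9601 × 1518.6/1532 ≈ 9517 Hz.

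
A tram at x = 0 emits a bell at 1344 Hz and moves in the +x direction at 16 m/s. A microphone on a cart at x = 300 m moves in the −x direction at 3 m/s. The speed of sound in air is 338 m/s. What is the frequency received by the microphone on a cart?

The observer lies on the +x side, so the source is heading toward the observer and the observer is heading toward the source.
Both move, so f' = f · (v + v_o)/(v − v_s).
f' = 1344 × (338 + 3)/(338 − 16) = 1344 × 341/322 ≈ 1423 Hz.

1423 Hz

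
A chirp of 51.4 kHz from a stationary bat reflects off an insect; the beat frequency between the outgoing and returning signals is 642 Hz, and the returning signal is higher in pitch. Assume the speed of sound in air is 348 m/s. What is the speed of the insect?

2.16 m/s

Double Doppler shift off a moving reflector: f₂ = f₀ · (v + u)/(v − u) (u > 0 toward emitter).
Returning signal is higher, so f₂ = f₀ + Δf = 51400 + 642 = 52042 Hz.
Rearranging, u = v · (f₂ − f₀)/(f₂ + f₀) = 348 × 642/103442 ≈ 2.16 m/s.
So the insect is moving at 2.16 m/s toward the emitter.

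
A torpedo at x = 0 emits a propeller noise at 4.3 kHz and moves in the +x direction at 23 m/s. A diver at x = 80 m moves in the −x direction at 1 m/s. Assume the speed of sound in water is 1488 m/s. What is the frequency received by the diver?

The observer lies on the +x side, so the source is heading toward the observer and the observer is heading toward the source.
General Doppler shift: f' = f · (v + v_o)/(v − v_s).
f' = 4.3 × (1488 + 1)/(1488 − 23) = 4.3 × 1489/1465 ≈ 4.37 kHz.

4.37 kHz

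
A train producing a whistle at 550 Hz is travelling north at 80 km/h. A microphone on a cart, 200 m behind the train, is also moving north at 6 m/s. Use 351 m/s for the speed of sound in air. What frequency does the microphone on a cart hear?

80 km/h = 22.22 m/s.
The microphone on a cart is behind, so the train is moving away from it while the microphone on a cart is moving toward the train.
Both move, so f' = f · (v + v_o)/(v + v_s).
f' = 550 × (351 + 6)/(351 + 22.22) = 550 × 357/373.22 ≈ 526 Hz.

526 Hz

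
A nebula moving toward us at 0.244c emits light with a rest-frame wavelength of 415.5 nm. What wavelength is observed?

323.9 nm

Relativistic Doppler for wavelength: λ' = λ₀ · √((1 − β)/(1 + β)).
λ' = 415.5 × √(0.7560/1.2440) = 415.5 × 0.77956 ≈ 323.9 nm.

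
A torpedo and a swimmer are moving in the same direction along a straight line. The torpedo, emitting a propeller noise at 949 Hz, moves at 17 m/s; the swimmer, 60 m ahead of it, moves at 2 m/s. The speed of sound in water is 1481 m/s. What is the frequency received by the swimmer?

The swimmer is ahead, so the torpedo is moving toward it while the swimmer is moving away from the torpedo.
General Doppler shift: f' = f · (v − v_o)/(v − v_s).
f' = 949 × (1481 − 2)/(1481 − 17) = 949 × 1479/1464 ≈ 959 Hz.

959 Hz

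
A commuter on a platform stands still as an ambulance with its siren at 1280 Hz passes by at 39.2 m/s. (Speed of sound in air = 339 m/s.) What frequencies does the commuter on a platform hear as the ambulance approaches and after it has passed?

Approaching: f₁ = f · v/(v − v_s) = 1280 × 339/299.8 ≈ 1447 Hz.
Receding: f₂ = f · v/(v + v_s) = 1280 × 339/378.2 ≈ 1147 Hz.

1447 Hz approaching; 1147 Hz receding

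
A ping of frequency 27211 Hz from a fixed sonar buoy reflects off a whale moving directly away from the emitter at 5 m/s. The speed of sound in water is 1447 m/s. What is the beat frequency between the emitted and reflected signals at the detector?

187 Hz

The whale first receives the wave as a moving observer: f₁ = f₀ · (v − u)/v = 27211 × (1447 − 5)/1447 ≈ 27117.0 Hz.
The reflection then acts as a moving source: f₂ = f₁ · v/(v + u) ≈ 27023.6 Hz.
Beat frequency: |f₂ − f₀| = 2u·f₀/(v + u) = 2 × 5 × 27211/1452 ≈ 187 Hz.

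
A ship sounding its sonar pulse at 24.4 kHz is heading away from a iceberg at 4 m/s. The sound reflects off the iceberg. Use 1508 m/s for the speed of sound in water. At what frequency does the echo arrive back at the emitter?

24.3 kHz

The iceberg receives the sound from a moving source: f₁ = f₀ · v/(v + v_e) = 24.4 × 1508/1512 ≈ 24.3 kHz.
On the return leg the ship is a moving observer: f₂ = f₁ · (v − v_e)/v = 24.3 × 1504/1508 ≈ 24.3 kHz.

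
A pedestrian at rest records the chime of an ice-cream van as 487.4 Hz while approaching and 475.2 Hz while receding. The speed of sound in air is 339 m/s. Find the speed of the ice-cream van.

4.3 m/s

f₁/f₂ = (v + v_s)/(v − v_s), so v_s = v · (f₁ − f₂)/(f₁ + f₂).
v_s = 339 × (487.4 − 475.2)/(487.4 + 475.2) = 339 × 12.2/962.6 ≈ 4.3 m/s.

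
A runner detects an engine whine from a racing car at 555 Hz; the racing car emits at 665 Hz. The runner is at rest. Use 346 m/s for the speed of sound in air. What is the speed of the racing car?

69 m/s

f' < f, so the racing car is receding.
f' = f · v/(v + v_s) ⇒ v_s = v · |1 − f/f'|.
v_s = 346 × |1 − 665/555| = 346 × 0.1982 ≈ 69 m/s.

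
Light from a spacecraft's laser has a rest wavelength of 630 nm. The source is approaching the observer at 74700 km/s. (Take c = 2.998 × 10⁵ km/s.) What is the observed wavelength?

β = v/c = 74700/299800 = 0.2492.
Relativistic Doppler for wavelength: λ' = λ₀ · √((1 − β)/(1 + β)).
λ' = 630 × √(0.7508/1.2492) = 630 × 0.77529 ≈ 488.4 nm.

488.4 nm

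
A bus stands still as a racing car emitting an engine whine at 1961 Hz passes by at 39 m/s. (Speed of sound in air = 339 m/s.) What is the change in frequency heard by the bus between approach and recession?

Approaching: f₁ = f · v/(v − v_s) = 1961 × 339/300 ≈ 2216 Hz.
Receding: f₂ = f · v/(v + v_s) = 1961 × 339/378 ≈ 1759 Hz.
Drop: f₁ − f₂ = 2f·v·v_s/(v² − v_s²) = 2 × 1961 × 339 × 39/(339² − 39²) ≈ 457 Hz.

457 Hz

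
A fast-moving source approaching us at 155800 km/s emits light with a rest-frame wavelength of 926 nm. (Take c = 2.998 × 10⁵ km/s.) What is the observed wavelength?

β = v/c = 155800/299800 = 0.5197.
Relativistic Doppler for wavelength: λ' = λ₀ · √((1 − β)/(1 + β)).
λ' = 926 × √(0.4803/1.5197) = 926 × 0.56220 ≈ 520.6 nm.

520.6 nm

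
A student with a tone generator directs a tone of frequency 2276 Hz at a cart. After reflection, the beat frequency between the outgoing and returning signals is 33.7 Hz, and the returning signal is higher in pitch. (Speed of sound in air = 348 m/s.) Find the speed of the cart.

Double Doppler shift off a moving reflector: f₂ = f₀ · (v + u)/(v − u) (u > 0 toward emitter).
Returning signal is higher, so f₂ = f₀ + Δf = 2276 + 33.7 = 2309.7 Hz.
Rearranging, u = v · (f₂ − f₀)/(f₂ + f₀) = 348 × 33.7/4585.7 ≈ 2.56 m/s.
So the cart is moving at 2.56 m/s toward the emitter.

2.56 m/s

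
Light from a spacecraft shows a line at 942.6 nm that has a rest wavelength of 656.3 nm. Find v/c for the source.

λ'/λ₀ = 1.4362 > 1 (redshift), so the source is receding.
λ'/λ₀ = √((1 + β)/(1 − β)) for a receding source ⇒ β = (r² − 1)/(r² + 1) with r = λ'/λ₀.
β = (2.0628 − 1)/(2.0628 + 1) ≈ 0.347.

0.347c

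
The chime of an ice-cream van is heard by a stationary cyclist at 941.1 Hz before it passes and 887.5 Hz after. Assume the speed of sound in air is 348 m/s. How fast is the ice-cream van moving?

f₁/f₂ = (v + v_s)/(v − v_s), so v_s = v · (f₁ − f₂)/(f₁ + f₂).
v_s = 348 × (941.1 − 887.5)/(941.1 + 887.5) = 348 × 53.6/1828.6 ≈ 10.2 m/s.

10.2 m/s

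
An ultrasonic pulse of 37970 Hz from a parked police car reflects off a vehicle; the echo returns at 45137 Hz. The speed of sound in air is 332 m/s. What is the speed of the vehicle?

Double Doppler shift off a moving reflector: f₂ = f₀ · (v + u)/(v − u) (u > 0 toward emitter).
Rearranging, u = v · (f₂ − f₀)/(f₂ + f₀) = 332 × 7167/83107 ≈ 29 m/s.
So the vehicle is moving at 29 m/s toward the emitter.

29 m/s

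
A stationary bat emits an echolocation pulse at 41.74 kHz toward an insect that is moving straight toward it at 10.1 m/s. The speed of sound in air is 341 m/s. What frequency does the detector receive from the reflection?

The insect first receives the wave as a moving observer: f₁ = f₀ · (v + u)/v = 41.74 × (341 + 10.1)/341 ≈ 43.0 kHz.
On reflection it acts as a source moving toward the stationary detector: f₂ = f₁ · v/(v − u) = 43.0 × 341/330.9 ≈ 44.3 kHz.
Equivalently f₂ = f₀ · (v + u)/(v − u).

44.3 kHz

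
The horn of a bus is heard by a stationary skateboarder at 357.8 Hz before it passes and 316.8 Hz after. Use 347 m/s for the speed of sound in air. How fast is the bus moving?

21.1 m/s

f₁/f₂ = (v + v_s)/(v − v_s), so v_s = v · (f₁ − f₂)/(f₁ + f₂).
v_s = 347 × (357.8 − 316.8)/(357.8 + 316.8) = 347 × 41.0/674.6 ≈ 21.1 m/s.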